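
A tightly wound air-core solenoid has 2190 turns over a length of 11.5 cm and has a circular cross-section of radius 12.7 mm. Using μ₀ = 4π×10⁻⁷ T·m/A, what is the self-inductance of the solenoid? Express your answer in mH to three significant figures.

A = πr² = π(1.270×10^-2 m)² = 5.067×10^-4 m².
For a long solenoid, L = μ₀N²A/ℓ.
L = (4π×10⁻⁷)(2190)²(5.067×10^-4)/(0.115 m) = 2.656×10^-2 H.

L ≈ 26.6 mH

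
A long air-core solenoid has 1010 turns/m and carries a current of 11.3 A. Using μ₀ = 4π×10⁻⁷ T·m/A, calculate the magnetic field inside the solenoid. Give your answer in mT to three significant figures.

B ≈ 14.3 mT

Inside a long solenoid, B = μ₀nI.
B = (4π×10⁻⁷)(1.010×10^3 m⁻¹)(11.3 A) = 1.434×10^-2 T.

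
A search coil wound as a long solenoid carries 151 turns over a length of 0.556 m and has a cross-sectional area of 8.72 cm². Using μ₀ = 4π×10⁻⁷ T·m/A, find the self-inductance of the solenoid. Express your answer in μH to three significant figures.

L ≈ 44.9 μH

A = 8.72 cm² = 8.720×10^-4 m².
For a long solenoid, L = μ₀N²A/ℓ.
L = (4π×10⁻⁷)(151)²(8.720×10^-4)/(0.556 m) = 4.494×10^-5 H.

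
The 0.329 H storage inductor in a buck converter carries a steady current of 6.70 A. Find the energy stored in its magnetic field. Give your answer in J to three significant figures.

U ≈ 7.38 J

Stored magnetic energy: U = ½LI².
U = ½(0.329 H)(6.70 A)² = 7.384 J.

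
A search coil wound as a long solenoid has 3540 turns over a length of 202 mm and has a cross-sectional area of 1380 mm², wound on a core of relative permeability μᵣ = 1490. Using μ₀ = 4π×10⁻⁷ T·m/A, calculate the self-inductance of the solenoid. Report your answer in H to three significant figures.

A = 1380 mm² = 1.380×10^-3 m².
For a long solenoid, L = μ₀μᵣN²A/ℓ.
L = (4π×10⁻⁷)(1490)(3540)²(1.380×10^-3)/(0.202 m) = 160.3 H.

L ≈ 160 H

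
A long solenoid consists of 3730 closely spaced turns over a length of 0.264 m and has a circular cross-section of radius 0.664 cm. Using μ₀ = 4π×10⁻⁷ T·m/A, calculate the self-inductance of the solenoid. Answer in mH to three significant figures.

L ≈ 9.17 mH

A = πr² = π(6.640×10^-3 m)² = 1.385×10^-4 m².
For a long solenoid, L = μ₀N²A/ℓ.
L = (4π×10⁻⁷)(3730)²(1.385×10^-4)/(0.264 m) = 9.173×10^-3 H.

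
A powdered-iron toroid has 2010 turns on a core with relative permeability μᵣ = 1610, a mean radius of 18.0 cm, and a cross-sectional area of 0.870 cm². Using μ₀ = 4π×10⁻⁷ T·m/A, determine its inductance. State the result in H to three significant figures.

For a thin toroid, L = μ₀μᵣN²A/(2πR).
L = (4π×10⁻⁷)(1610)(2010)²(8.700×10^-5) / (2π×0.18 m) = 0.6288 H.

L ≈ 0.629 H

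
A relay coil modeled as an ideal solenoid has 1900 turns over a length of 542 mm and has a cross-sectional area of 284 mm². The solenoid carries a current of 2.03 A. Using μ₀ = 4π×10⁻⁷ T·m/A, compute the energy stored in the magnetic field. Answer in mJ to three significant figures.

U ≈ 4.90 mJ

A = 284 mm² = 2.840×10^-4 m².
L = μ₀N²A/ℓ = (4π×10⁻⁷)(1900)²(2.840×10^-4)/(0.542) = 2.377×10^-3 H.
U = ½LI² = ½(2.377×10^-3)(2.03)² = 4.898×10^-3 J.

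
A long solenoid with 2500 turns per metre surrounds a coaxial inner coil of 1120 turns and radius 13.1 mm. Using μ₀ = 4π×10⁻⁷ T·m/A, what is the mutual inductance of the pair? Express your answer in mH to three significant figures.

M ≈ 1.90 mH

The outer solenoid produces a uniform field B₁ = μ₀n₁I₁ across the inner coil,
so the flux linkage is N₂Φ = N₂B₁A₂ = μ₀n₁N₂A₂·I₁, giving M = μ₀n₁N₂A₂.
A₂ = πr² = π(1.310×10^-2 m)² = 5.391×10^-4 m².
M = (4π×10⁻⁷)(2500)(1120)(5.391×10^-4) = 1.897×10^-3 H.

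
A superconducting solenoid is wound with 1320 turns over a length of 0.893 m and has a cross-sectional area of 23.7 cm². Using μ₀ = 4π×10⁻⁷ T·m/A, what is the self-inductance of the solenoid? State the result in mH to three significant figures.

A = 23.7 cm² = 2.370×10^-3 m².
For a long solenoid, L = μ₀N²A/ℓ.
L = (4π×10⁻⁷)(1320)²(2.370×10^-3)/(0.893 m) = 5.811×10^-3 H.

L ≈ 5.81 mH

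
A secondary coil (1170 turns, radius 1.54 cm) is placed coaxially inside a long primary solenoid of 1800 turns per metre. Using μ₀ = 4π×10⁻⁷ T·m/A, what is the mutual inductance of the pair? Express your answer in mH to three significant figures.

The outer solenoid produces a uniform field B₁ = μ₀n₁I₁ across the inner coil,
so the flux linkage is N₂Φ = N₂B₁A₂ = μ₀n₁N₂A₂·I₁, giving M = μ₀n₁N₂A₂.
A₂ = πr² = π(1.540×10^-2 m)² = 7.451×10^-4 m².
M = (4π×10⁻⁷)(1800)(1170)(7.451×10^-4) = 1.972×10^-3 H.

M ≈ 1.97 mH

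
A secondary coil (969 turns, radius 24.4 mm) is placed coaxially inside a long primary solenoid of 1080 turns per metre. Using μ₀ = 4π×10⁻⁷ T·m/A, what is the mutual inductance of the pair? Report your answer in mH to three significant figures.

M ≈ 2.46 mH

The outer solenoid produces a uniform field B₁ = μ₀n₁I₁ across the inner coil,
so the flux linkage is N₂Φ = N₂B₁A₂ = μ₀n₁N₂A₂·I₁, giving M = μ₀n₁N₂A₂.
A₂ = πr² = π(2.440×10^-2 m)² = 1.870×10^-3 m².
M = (4π×10⁻⁷)(1080)(969)(1.870×10^-3) = 2.460×10^-3 H.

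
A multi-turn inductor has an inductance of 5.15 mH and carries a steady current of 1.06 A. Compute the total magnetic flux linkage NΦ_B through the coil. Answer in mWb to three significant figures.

NΦ_B ≈ 5.46 mWb

From L = NΦ_B/I, the flux linkage is NΦ_B = LI.
NΦ_B = (5.150×10^-3 H)(1.06 A) = 5.459×10^-3 Wb.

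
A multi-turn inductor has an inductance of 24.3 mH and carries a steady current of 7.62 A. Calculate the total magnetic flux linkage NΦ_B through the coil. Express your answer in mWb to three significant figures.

NΦ_B ≈ 185 mWb

From L = NΦ_B/I, the flux linkage is NΦ_B = LI.
NΦ_B = (2.430×10^-2 H)(7.62 A) = 0.1852 Wb.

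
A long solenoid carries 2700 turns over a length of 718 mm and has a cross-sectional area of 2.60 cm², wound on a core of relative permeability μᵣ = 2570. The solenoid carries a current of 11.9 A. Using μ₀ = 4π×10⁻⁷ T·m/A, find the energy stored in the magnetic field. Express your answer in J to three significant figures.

A = 2.60 cm² = 2.600×10^-4 m².
L = μ₀μᵣN²A/ℓ = (4π×10⁻⁷)(2570)(2700)²(2.600×10^-4)/(0.718) = 8.525 H.
U = ½LI² = ½(8.525)(11.9)² = 603.6 J.

U ≈ 604 J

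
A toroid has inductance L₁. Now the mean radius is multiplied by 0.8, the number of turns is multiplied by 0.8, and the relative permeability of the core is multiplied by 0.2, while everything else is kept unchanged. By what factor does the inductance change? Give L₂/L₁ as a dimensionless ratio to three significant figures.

For a toroid, L ∝ μᵣN²A/R.
L₂/L₁ = (0.8)^-1 × (0.8)^2 × (0.2) = 0.160.

L₂/L₁ = 0.160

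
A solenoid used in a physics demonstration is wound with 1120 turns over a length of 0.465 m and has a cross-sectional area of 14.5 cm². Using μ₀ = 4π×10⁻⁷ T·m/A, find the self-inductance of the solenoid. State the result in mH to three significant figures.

L ≈ 4.92 mH

A = 14.5 cm² = 1.450×10^-3 m².
For a long solenoid, L = μ₀N²A/ℓ.
L = (4π×10⁻⁷)(1120)²(1.450×10^-3)/(0.465 m) = 4.915×10^-3 H.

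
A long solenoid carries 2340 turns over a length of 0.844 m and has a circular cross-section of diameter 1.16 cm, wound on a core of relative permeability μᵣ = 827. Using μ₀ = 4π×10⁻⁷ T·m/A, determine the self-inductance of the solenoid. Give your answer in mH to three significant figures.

L ≈ 713 mH

A = π(d/2)² = π(5.800×10^-3 m)² = 1.057×10^-4 m².
For a long solenoid, L = μ₀μᵣN²A/ℓ.
L = (4π×10⁻⁷)(827)(2340)²(1.057×10^-4)/(0.844 m) = 0.7125 H.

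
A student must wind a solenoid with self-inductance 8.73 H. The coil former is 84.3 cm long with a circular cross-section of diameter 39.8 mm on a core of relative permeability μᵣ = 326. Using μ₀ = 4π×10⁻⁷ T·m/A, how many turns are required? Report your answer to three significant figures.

A = π(d/2)² = π(1.990×10^-2 m)² = 1.244×10^-3 m².
From L = μ₀μᵣN²A/ℓ, N = √(Lℓ / (μ₀μᵣA)).
N = √[(8.73)(0.843) / ((4π×10⁻⁷)(326)×1.244×10^-3)] = √(1.444×10^7) ≈ 3800.0.

N ≈ 3800 turns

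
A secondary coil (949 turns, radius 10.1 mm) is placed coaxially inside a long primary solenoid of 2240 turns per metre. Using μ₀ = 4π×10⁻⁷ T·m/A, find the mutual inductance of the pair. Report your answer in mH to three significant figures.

The outer solenoid produces a uniform field B₁ = μ₀n₁I₁ across the inner coil,
so the flux linkage is N₂Φ = N₂B₁A₂ = μ₀n₁N₂A₂·I₁, giving M = μ₀n₁N₂A₂.
A₂ = πr² = π(1.010×10^-2 m)² = 3.2047×10^-4 m².
M = (4π×10⁻⁷)(2240)(949)(3.2047×10^-4) = 8.561×10^-4 H.

M ≈ 0.856 mH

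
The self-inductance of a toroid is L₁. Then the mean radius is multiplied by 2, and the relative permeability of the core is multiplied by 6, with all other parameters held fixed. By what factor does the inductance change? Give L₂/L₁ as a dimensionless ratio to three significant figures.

For a toroid, L ∝ μᵣN²A/R.
L₂/L₁ = (2)^-1 × (6) = 3.00.

L₂/L₁ = 3.00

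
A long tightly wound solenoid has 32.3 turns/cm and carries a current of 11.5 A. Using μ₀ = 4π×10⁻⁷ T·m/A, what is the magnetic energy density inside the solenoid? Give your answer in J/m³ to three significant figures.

u ≈ 867 J/m³

B = μ₀nI = (4π×10⁻⁷)(3.230×10^3)(11.5) = 4.668×10^-2 T.
u = B²/(2μ₀) = (4.668×10^-2)²/(2×4π×10⁻⁷) = 866.9 J/m³.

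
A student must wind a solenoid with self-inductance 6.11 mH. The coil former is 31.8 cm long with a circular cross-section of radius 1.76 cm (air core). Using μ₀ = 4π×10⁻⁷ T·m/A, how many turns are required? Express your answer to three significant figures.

N ≈ 1260 turns

A = πr² = π(1.760×10^-2 m)² = 9.731×10^-4 m².
From L = μ₀N²A/ℓ, N = √(Lℓ / (μ₀A)).
N = √[(6.110×10^-3)(0.318) / ((4π×10⁻⁷)×9.731×10^-4)] = √(1.589×10^6) ≈ 1260.5.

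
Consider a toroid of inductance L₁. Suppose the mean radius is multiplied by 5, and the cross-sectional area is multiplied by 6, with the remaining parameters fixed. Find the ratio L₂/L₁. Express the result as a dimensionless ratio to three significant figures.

L₂/L₁ = 1.20

For a toroid, L ∝ μᵣN²A/R.
L₂/L₁ = (5)^-1 × (6) = 1.20.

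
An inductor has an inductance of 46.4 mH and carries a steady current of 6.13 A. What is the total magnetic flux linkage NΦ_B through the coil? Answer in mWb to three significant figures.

NΦ_B ≈ 284 mWb

From L = NΦ_B/I, the flux linkage is NΦ_B = LI.
NΦ_B = (4.640×10^-2 H)(6.13 A) = 0.2844 Wb.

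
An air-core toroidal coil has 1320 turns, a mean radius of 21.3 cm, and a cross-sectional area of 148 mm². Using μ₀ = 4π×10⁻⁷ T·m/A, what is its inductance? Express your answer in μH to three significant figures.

L ≈ 242 μH

For a thin toroid, L = μ₀N²A/(2πR).
L = (4π×10⁻⁷)(1320)²(1.480×10^-4) / (2π×0.213 m) = 2.421×10^-4 H.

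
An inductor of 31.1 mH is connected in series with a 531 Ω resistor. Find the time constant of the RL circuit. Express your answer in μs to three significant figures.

τ ≈ 58.6 μs

τ = L/R = (3.110×10^-2 H)/(531 Ω) = 5.857×10^-5 s.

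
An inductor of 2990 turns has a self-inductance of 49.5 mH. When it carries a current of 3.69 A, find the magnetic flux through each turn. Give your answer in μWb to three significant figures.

Φ_B ≈ 61.1 μWb

From L = NΦ_B/I, the flux per turn is Φ_B = LI/N.
Φ_B = (4.950×10^-2 H)(3.69 A)/2990 = 6.109×10^-5 Wb.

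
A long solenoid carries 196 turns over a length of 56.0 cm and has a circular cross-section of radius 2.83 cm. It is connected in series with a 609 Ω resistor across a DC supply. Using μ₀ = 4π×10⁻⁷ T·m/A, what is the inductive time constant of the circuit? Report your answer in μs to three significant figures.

A = πr² = π(2.830×10^-2 m)² = 2.516×10^-3 m².
L = μ₀N²A/ℓ = (4π×10⁻⁷)(196)²(2.516×10^-3)/(0.56) = 2.169×10^-4 H.
τ = L/R = (2.169×10^-4)/(609) = 3.562×10^-7 s.

τ ≈ 0.356 μs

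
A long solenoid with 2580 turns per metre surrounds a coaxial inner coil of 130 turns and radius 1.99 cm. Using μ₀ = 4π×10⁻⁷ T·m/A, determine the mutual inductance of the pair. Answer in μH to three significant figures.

The outer solenoid produces a uniform field B₁ = μ₀n₁I₁ across the inner coil,
so the flux linkage is N₂Φ = N₂B₁A₂ = μ₀n₁N₂A₂·I₁, giving M = μ₀n₁N₂A₂.
A₂ = πr² = π(1.990×10^-2 m)² = 1.244×10^-3 m².
M = (4π×10⁻⁷)(2580)(130)(1.244×10^-3) = 5.244×10^-4 H.

M ≈ 524 μH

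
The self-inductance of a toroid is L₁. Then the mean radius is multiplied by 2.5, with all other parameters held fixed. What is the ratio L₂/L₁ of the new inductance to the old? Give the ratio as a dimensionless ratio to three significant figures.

L₂/L₁ = 0.400

For a toroid, L ∝ μᵣN²A/R.
L₂/L₁ = (2.5)^-1 = 0.400.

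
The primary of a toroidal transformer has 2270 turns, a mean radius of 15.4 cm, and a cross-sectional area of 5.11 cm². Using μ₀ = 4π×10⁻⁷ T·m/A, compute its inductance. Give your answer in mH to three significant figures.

For a thin toroid, L = μ₀N²A/(2πR).
L = (4π×10⁻⁷)(2270)²(5.110×10^-4) / (2π×0.154 m) = 3.420×10^-3 H.

L ≈ 3.42 mH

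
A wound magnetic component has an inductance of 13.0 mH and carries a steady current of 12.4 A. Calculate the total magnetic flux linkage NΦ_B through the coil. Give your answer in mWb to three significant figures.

NΦ_B ≈ 161 mWb

From L = NΦ_B/I, the flux linkage is NΦ_B = LI.
NΦ_B = (1.300×10^-2 H)(12.4 A) = 0.1612 Wb.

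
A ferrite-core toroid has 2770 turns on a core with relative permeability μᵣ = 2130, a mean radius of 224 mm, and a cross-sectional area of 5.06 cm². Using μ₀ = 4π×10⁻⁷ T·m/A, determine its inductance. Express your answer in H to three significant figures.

For a thin toroid, L = μ₀μᵣN²A/(2πR).
L = (4π×10⁻⁷)(2130)(2770)²(5.060×10^-4) / (2π×0.224 m) = 7.384 H.

L ≈ 7.38 H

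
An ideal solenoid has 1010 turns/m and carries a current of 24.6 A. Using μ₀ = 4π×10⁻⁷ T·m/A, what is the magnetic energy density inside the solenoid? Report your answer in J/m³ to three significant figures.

B = μ₀nI = (4π×10⁻⁷)(1.010×10^3)(24.6) = 3.122×10^-2 T.
u = B²/(2μ₀) = (3.122×10^-2)²/(2×4π×10⁻⁷) = 387.9 J/m³.

u ≈ 388 J/m³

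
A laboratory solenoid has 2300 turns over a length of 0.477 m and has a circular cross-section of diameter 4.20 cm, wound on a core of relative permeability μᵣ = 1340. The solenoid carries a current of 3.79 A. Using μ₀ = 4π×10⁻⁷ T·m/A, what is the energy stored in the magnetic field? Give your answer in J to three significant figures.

U ≈ 186 J

A = π(d/2)² = π(2.100×10^-2 m)² = 1.385×10^-3 m².
L = μ₀μᵣN²A/ℓ = (4π×10⁻⁷)(1340)(2300)²(1.385×10^-3)/(0.477) = 25.87 H.
U = ½LI² = ½(25.87)(3.79)² = 185.8 J.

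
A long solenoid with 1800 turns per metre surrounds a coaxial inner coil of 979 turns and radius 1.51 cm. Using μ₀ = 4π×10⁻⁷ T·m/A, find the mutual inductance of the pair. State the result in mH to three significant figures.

The outer solenoid produces a uniform field B₁ = μ₀n₁I₁ across the inner coil,
so the flux linkage is N₂Φ = N₂B₁A₂ = μ₀n₁N₂A₂·I₁, giving M = μ₀n₁N₂A₂.
A₂ = πr² = π(1.510×10^-2 m)² = 7.163×10^-4 m².
M = (4π×10⁻⁷)(1800)(979)(7.163×10^-4) = 1.586×10^-3 H.

M ≈ 1.59 mH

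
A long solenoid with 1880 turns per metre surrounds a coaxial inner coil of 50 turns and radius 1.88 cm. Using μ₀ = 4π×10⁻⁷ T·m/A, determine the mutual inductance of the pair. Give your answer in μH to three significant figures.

The outer solenoid produces a uniform field B₁ = μ₀n₁I₁ across the inner coil,
so the flux linkage is N₂Φ = N₂B₁A₂ = μ₀n₁N₂A₂·I₁, giving M = μ₀n₁N₂A₂.
A₂ = πr² = π(1.880×10^-2 m)² = 1.110×10^-3 m².
M = (4π×10⁻⁷)(1880)(50)(1.110×10^-3) = 1.312×10^-4 H.

M ≈ 131 μH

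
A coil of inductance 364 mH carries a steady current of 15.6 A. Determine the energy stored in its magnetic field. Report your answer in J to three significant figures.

Stored magnetic energy: U = ½LI².
U = ½(0.364 H)(15.6 A)² = 44.29 J.

U ≈ 44.3 J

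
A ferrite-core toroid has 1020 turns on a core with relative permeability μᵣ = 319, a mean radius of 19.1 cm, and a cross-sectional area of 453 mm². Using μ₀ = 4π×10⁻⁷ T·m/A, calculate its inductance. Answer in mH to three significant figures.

L ≈ 157 mH

For a thin toroid, L = μ₀μᵣN²A/(2πR).
L = (4π×10⁻⁷)(319)(1020)²(4.530×10^-4) / (2π×0.191 m) = 0.1574 H.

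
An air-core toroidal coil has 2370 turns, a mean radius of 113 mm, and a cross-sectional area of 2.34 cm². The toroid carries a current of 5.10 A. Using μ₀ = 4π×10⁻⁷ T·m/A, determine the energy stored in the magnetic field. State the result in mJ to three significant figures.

U ≈ 30.3 mJ

L = μ₀N²A/(2πR) = (4π×10⁻⁷)(2370)²(2.340×10^-4)/(2π×0.113) = 2.326×10^-3 H.
U = ½LI² = ½(2.326×10^-3)(5.10)² = 3.025×10^-2 J.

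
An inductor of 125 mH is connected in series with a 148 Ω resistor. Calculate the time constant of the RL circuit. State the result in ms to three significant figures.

τ ≈ 0.845 ms

τ = L/R = (0.125 H)/(148 Ω) = 8.446×10^-4 s.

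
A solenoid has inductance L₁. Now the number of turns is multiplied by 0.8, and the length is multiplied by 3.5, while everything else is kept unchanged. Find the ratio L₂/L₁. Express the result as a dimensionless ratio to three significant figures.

L₂/L₁ = 0.183

For a solenoid, L ∝ μᵣN²A/ℓ.
L₂/L₁ = (0.8)^2 × (3.5)^-1 = 0.183.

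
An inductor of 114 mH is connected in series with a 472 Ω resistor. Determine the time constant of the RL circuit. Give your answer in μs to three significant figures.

τ = L/R = (0.114 H)/(472 Ω) = 2.415×10^-4 s.

τ ≈ 242 μs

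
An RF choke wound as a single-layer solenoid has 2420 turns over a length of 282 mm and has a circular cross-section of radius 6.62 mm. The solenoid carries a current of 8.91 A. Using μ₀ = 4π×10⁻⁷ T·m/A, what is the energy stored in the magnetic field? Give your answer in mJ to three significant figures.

A = πr² = π(6.620×10^-3 m)² = 1.377×10^-4 m².
L = μ₀N²A/ℓ = (4π×10⁻⁷)(2420)²(1.377×10^-4)/(0.282) = 3.593×10^-3 H.
U = ½LI² = ½(3.593×10^-3)(8.91)² = 0.1426 J.

U ≈ 143 mJ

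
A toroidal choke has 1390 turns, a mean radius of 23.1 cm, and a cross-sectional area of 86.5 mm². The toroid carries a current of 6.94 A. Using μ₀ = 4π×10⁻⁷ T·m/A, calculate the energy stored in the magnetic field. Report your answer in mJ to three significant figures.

L = μ₀N²A/(2πR) = (4π×10⁻⁷)(1390)²(8.650×10^-5)/(2π×0.231) = 1.447×10^-4 H.
U = ½LI² = ½(1.447×10^-4)(6.94)² = 3.4846×10^-3 J.

U ≈ 3.48 mJ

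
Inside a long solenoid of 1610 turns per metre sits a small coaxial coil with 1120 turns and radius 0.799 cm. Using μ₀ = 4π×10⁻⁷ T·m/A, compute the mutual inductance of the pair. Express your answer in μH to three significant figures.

M ≈ 454 μH

The outer solenoid produces a uniform field B₁ = μ₀n₁I₁ across the inner coil,
so the flux linkage is N₂Φ = N₂B₁A₂ = μ₀n₁N₂A₂·I₁, giving M = μ₀n₁N₂A₂.
A₂ = πr² = π(7.990×10^-3 m)² = 2.006×10^-4 m².
M = (4π×10⁻⁷)(1610)(1120)(2.006×10^-4) = 4.5446×10^-4 H.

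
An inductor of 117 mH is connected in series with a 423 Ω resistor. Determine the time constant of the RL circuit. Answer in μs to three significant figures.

τ ≈ 277 μs

τ = L/R = (0.117 H)/(423 Ω) = 2.766×10^-4 s.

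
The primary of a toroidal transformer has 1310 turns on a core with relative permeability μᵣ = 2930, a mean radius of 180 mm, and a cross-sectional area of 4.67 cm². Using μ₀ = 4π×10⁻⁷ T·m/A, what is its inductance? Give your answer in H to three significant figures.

For a thin toroid, L = μ₀μᵣN²A/(2πR).
L = (4π×10⁻⁷)(2930)(1310)²(4.670×10^-4) / (2π×0.18 m) = 2.609 H.

L ≈ 2.61 H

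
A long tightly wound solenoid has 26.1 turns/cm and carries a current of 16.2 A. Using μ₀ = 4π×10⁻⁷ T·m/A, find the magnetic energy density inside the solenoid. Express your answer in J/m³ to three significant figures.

u ≈ 1120 J/m³

B = μ₀nI = (4π×10⁻⁷)(2.610×10^3)(16.2) = 5.313×10^-2 T.
u = B²/(2μ₀) = (5.313×10^-2)²/(2×4π×10⁻⁷) = 1.123×10^3 J/m³.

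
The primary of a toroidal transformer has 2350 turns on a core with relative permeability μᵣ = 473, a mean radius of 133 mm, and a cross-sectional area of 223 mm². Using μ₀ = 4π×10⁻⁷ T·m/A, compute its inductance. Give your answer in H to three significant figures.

L ≈ 0.876 H

For a thin toroid, L = μ₀μᵣN²A/(2πR).
L = (4π×10⁻⁷)(473)(2350)²(2.230×10^-4) / (2π×0.133 m) = 0.876 H.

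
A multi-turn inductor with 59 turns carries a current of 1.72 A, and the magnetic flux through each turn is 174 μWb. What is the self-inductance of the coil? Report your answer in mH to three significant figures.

L ≈ 5.97 mH

Self-inductance is defined by L = NΦ_B/I (flux linkage over current).
L = (59)(1.740×10^-4 Wb)/(1.72 A) = 5.969×10^-3 H.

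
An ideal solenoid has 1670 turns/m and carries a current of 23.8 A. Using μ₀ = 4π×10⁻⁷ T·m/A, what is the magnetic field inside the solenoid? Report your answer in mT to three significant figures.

Inside a long solenoid, B = μ₀nI.
B = (4π×10⁻⁷)(1.670×10^3 m⁻¹)(23.8 A) = 4.9946×10^-2 T.

B ≈ 49.9 mT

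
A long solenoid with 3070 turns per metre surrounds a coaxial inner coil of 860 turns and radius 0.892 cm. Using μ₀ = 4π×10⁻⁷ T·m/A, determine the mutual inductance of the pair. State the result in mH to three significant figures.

The outer solenoid produces a uniform field B₁ = μ₀n₁I₁ across the inner coil,
so the flux linkage is N₂Φ = N₂B₁A₂ = μ₀n₁N₂A₂·I₁, giving M = μ₀n₁N₂A₂.
A₂ = πr² = π(8.920×10^-3 m)² = 2.500×10^-4 m².
M = (4π×10⁻⁷)(3070)(860)(2.500×10^-4) = 8.293×10^-4 H.

M ≈ 0.829 mH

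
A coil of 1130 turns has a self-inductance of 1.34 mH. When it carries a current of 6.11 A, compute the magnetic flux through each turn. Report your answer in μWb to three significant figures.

Φ_B ≈ 7.25 μWb

From L = NΦ_B/I, the flux per turn is Φ_B = LI/N.
Φ_B = (1.340×10^-3 H)(6.11 A)/1130 = 7.245×10^-6 Wb.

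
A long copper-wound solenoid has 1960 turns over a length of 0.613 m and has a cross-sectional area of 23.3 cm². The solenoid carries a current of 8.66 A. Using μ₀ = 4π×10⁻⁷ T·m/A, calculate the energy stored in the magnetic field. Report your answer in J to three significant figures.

A = 23.3 cm² = 2.330×10^-3 m².
L = μ₀N²A/ℓ = (4π×10⁻⁷)(1960)²(2.330×10^-3)/(0.613) = 1.8349×10^-2 H.
U = ½LI² = ½(1.8349×10^-2)(8.66)² = 0.6881 J.

U ≈ 0.688 J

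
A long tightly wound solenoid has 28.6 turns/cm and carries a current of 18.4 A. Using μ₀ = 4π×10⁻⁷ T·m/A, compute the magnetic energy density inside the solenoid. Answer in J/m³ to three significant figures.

u ≈ 1740 J/m³

B = μ₀nI = (4π×10⁻⁷)(2.860×10^3)(18.4) = 6.613×10^-2 T.
u = B²/(2μ₀) = (6.613×10^-2)²/(2×4π×10⁻⁷) = 1.740×10^3 J/m³.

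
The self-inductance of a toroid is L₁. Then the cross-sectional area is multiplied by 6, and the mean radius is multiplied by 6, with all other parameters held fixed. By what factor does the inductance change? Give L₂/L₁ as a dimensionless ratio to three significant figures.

L₂/L₁ = 1.00

For a toroid, L ∝ μᵣN²A/R.
L₂/L₁ = (6) × (6)^-1 = 1.00.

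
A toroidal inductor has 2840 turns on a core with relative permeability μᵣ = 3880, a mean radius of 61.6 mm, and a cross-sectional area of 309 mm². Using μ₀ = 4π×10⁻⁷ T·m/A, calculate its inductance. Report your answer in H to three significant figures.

L ≈ 31.4 H

For a thin toroid, L = μ₀μᵣN²A/(2πR).
L = (4π×10⁻⁷)(3880)(2840)²(3.090×10^-4) / (2π×6.160×10^-2 m) = 31.4 H.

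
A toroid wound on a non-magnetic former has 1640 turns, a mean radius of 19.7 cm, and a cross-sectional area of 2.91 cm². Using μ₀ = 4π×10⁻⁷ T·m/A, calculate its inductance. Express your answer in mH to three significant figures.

L ≈ 0.795 mH

For a thin toroid, L = μ₀N²A/(2πR).
L = (4π×10⁻⁷)(1640)²(2.910×10^-4) / (2π×0.197 m) = 7.946×10^-4 H.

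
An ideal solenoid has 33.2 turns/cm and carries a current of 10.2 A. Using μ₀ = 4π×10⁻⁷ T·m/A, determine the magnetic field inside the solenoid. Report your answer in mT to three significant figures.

B ≈ 42.6 mT

Inside a long solenoid, B = μ₀nI.
B = (4π×10⁻⁷)(3.320×10^3 m⁻¹)(10.2 A) = 4.255×10^-2 T.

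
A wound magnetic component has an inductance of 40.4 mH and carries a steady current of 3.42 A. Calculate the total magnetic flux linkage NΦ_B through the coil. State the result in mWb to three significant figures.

NΦ_B ≈ 138 mWb

From L = NΦ_B/I, the flux linkage is NΦ_B = LI.
NΦ_B = (4.040×10^-2 H)(3.42 A) = 0.1382 Wb.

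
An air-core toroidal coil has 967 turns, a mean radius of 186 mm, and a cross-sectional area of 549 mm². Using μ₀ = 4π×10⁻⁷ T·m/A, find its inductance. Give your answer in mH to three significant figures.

L ≈ 0.552 mH

For a thin toroid, L = μ₀N²A/(2πR).
L = (4π×10⁻⁷)(967)²(5.490×10^-4) / (2π×0.186 m) = 5.520×10^-4 H.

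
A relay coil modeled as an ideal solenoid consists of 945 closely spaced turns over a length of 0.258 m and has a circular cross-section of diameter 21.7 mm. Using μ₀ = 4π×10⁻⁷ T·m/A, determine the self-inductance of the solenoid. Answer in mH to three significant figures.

L ≈ 1.61 mH

A = π(d/2)² = π(1.085×10^-2 m)² = 3.698×10^-4 m².
For a long solenoid, L = μ₀N²A/ℓ.
L = (4π×10⁻⁷)(945)²(3.698×10^-4)/(0.258 m) = 1.609×10^-3 H.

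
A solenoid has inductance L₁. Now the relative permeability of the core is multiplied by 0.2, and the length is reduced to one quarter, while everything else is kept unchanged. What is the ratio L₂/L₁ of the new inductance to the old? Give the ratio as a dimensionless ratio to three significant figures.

For a solenoid, L ∝ μᵣN²A/ℓ.
L₂/L₁ = (0.2) × (0.25)^-1 = 0.800.

L₂/L₁ = 0.800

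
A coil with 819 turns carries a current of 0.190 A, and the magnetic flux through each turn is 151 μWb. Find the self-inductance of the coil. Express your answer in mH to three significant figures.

Self-inductance is defined by L = NΦ_B/I (flux linkage over current).
L = (819)(1.510×10^-4 Wb)/(0.190 A) = 0.6509 H.

L ≈ 651 mH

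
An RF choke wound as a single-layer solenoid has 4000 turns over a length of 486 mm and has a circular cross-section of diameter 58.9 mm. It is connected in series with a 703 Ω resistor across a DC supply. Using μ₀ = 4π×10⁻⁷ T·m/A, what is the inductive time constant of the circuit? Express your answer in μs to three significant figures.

τ ≈ 160 μs

A = π(d/2)² = π(2.945×10^-2 m)² = 2.7247×10^-3 m².
L = μ₀N²A/ℓ = (4π×10⁻⁷)(4000)²(2.7247×10^-3)/(0.486) = 0.1127 H.
τ = L/R = (0.1127)/(703) = 1.603×10^-4 s.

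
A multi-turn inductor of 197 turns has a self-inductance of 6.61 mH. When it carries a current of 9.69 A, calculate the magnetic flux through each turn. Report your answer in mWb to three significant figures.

From L = NΦ_B/I, the flux per turn is Φ_B = LI/N.
Φ_B = (6.610×10^-3 H)(9.69 A)/197 = 3.251×10^-4 Wb.

Φ_B ≈ 0.325 mWb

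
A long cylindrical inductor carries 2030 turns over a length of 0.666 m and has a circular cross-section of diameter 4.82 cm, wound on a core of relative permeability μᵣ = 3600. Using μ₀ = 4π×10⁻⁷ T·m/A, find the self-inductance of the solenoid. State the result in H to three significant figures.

L ≈ 51.1 H

A = π(d/2)² = π(2.410×10^-2 m)² = 1.8247×10^-3 m².
For a long solenoid, L = μ₀μᵣN²A/ℓ.
L = (4π×10⁻⁷)(3600)(2030)²(1.8247×10^-3)/(0.666 m) = 51.08 H.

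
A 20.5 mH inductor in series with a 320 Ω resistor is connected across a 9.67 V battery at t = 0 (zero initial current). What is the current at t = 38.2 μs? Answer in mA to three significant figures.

τ = L/R = 2.050×10^-2/320 = 6.406×10^-5 s; final current I_∞ = ε/R = 9.67/320 = 3.022×10^-2 A.
I(t) = I_∞(1 − e^(−t/τ)) with t/τ = 0.596.
I = (3.022×10^-2)(1 − e^(−0.596)) = 1.357×10^-2 A.

I ≈ 13.6 mA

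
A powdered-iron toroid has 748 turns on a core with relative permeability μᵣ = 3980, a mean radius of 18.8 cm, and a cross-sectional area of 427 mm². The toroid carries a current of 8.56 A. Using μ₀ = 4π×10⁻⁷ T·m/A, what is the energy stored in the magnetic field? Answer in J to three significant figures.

L = μ₀μᵣN²A/(2πR) = (4π×10⁻⁷)(3980)(748)²(4.270×10^-4)/(2π×0.188) = 1.012 H.
U = ½LI² = ½(1.012)(8.56)² = 37.06 J.

U ≈ 37.1 J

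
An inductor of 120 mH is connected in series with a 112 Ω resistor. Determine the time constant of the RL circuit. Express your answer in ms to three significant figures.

τ = L/R = (0.12 H)/(112 Ω) = 1.071×10^-3 s.

τ ≈ 1.07 ms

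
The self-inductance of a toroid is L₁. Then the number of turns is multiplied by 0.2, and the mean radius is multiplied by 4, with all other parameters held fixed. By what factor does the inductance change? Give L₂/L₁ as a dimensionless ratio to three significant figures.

For a toroid, L ∝ μᵣN²A/R.
L₂/L₁ = (0.2)^2 × (4)^-1 = 0.0100.

L₂/L₁ = 0.0100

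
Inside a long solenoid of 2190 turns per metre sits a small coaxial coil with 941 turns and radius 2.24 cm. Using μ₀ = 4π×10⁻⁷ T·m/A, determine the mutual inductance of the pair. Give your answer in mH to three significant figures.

M ≈ 4.08 mH

The outer solenoid produces a uniform field B₁ = μ₀n₁I₁ across the inner coil,
so the flux linkage is N₂Φ = N₂B₁A₂ = μ₀n₁N₂A₂·I₁, giving M = μ₀n₁N₂A₂.
A₂ = πr² = π(2.240×10^-2 m)² = 1.576×10^-3 m².
M = (4π×10⁻⁷)(2190)(941)(1.576×10^-3) = 4.082×10^-3 H.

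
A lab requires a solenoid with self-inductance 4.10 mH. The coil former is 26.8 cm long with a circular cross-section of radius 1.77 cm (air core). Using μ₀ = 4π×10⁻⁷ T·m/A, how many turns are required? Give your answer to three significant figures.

A = πr² = π(1.770×10^-2 m)² = 9.842×10^-4 m².
From L = μ₀N²A/ℓ, N = √(Lℓ / (μ₀A)).
N = √[(4.100×10^-3)(0.268) / ((4π×10⁻⁷)×9.842×10^-4)] = √(8.884×10^5) ≈ 942.6.

N ≈ 943 turns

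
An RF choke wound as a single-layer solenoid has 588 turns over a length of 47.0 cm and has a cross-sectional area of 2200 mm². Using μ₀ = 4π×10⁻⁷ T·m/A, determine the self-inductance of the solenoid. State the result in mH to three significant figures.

A = 2200 mm² = 2.200×10^-3 m².
For a long solenoid, L = μ₀N²A/ℓ.
L = (4π×10⁻⁷)(588)²(2.200×10^-3)/(0.47 m) = 2.034×10^-3 H.

L ≈ 2.03 mH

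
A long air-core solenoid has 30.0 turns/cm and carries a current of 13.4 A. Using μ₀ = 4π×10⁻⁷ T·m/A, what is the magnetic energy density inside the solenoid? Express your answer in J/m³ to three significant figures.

u ≈ 1020 J/m³

B = μ₀nI = (4π×10⁻⁷)(3.000×10^3)(13.4) = 5.052×10^-2 T.
u = B²/(2μ₀) = (5.052×10^-2)²/(2×4π×10⁻⁷) = 1.015×10^3 J/m³.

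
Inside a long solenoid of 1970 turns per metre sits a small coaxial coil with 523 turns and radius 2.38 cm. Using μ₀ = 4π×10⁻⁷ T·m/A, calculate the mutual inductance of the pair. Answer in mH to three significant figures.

The outer solenoid produces a uniform field B₁ = μ₀n₁I₁ across the inner coil,
so the flux linkage is N₂Φ = N₂B₁A₂ = μ₀n₁N₂A₂·I₁, giving M = μ₀n₁N₂A₂.
A₂ = πr² = π(2.380×10^-2 m)² = 1.780×10^-3 m².
M = (4π×10⁻⁷)(1970)(523)(1.780×10^-3) = 2.304×10^-3 H.

M ≈ 2.30 mH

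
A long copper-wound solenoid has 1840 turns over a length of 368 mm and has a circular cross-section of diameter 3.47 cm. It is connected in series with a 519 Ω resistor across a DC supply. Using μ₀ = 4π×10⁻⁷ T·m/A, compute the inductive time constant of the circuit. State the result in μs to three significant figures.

τ ≈ 21.1 μs

A = π(d/2)² = π(1.735×10^-2 m)² = 9.457×10^-4 m².
L = μ₀N²A/ℓ = (4π×10⁻⁷)(1840)²(9.457×10^-4)/(0.368) = 1.093×10^-2 H.
τ = L/R = (1.093×10^-2)/(519) = 2.107×10^-5 s.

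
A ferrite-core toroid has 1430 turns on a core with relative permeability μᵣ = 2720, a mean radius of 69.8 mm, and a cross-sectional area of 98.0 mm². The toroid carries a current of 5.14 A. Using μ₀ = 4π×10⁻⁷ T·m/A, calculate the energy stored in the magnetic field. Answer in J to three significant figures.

U ≈ 20.6 J

L = μ₀μᵣN²A/(2πR) = (4π×10⁻⁷)(2720)(1430)²(9.800×10^-5)/(2π×6.980×10^-2) = 1.562 H.
U = ½LI² = ½(1.562)(5.14)² = 20.63 J.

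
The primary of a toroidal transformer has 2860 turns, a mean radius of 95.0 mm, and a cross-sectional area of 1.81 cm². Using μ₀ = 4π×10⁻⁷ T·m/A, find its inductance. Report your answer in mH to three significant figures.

L ≈ 3.12 mH

For a thin toroid, L = μ₀N²A/(2πR).
L = (4π×10⁻⁷)(2860)²(1.810×10^-4) / (2π×9.500×10^-2 m) = 3.117×10^-3 H.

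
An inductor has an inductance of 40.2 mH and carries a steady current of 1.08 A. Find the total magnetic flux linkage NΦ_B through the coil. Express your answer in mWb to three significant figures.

From L = NΦ_B/I, the flux linkage is NΦ_B = LI.
NΦ_B = (4.020×10^-2 H)(1.08 A) = 4.342×10^-2 Wb.

NΦ_B ≈ 43.4 mWb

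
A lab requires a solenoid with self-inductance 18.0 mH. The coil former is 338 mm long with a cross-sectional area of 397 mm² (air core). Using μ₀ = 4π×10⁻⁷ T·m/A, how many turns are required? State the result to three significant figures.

A = 397 mm² = 3.970×10^-4 m².
From L = μ₀N²A/ℓ, N = √(Lℓ / (μ₀A)).
N = √[(1.800×10^-2)(0.338) / ((4π×10⁻⁷)×3.970×10^-4)] = √(1.220×10^7) ≈ 3492.2.

N ≈ 3490 turns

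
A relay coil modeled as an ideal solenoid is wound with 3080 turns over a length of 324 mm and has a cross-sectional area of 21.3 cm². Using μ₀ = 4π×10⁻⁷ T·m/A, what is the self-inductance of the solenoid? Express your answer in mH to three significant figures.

A = 21.3 cm² = 2.130×10^-3 m².
For a long solenoid, L = μ₀N²A/ℓ.
L = (4π×10⁻⁷)(3080)²(2.130×10^-3)/(0.324 m) = 7.837×10^-2 H.

L ≈ 78.4 mH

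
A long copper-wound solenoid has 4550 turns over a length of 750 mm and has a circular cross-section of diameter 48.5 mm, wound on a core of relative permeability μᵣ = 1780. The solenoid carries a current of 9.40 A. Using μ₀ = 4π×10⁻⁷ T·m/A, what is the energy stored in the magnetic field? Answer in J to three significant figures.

U ≈ 5040 J

A = π(d/2)² = π(2.425×10^-2 m)² = 1.847×10^-3 m².
L = μ₀μᵣN²A/ℓ = (4π×10⁻⁷)(1780)(4550)²(1.847×10^-3)/(0.75) = 114.1 H.
U = ½LI² = ½(114.1)(9.40)² = 5.040×10^3 J.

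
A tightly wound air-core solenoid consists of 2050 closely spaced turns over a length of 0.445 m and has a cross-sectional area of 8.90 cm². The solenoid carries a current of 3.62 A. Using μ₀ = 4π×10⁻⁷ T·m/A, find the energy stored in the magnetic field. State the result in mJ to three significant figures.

U ≈ 69.2 mJ

A = 8.90 cm² = 8.900×10^-4 m².
L = μ₀N²A/ℓ = (4π×10⁻⁷)(2050)²(8.900×10^-4)/(0.445) = 1.056×10^-2 H.
U = ½LI² = ½(1.056×10^-2)(3.62)² = 6.920×10^-2 J.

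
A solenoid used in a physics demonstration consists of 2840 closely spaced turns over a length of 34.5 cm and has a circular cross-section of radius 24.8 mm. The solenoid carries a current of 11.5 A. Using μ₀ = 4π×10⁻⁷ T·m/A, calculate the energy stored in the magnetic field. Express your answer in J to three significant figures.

U ≈ 3.75 J

A = πr² = π(2.480×10^-2 m)² = 1.932×10^-3 m².
L = μ₀N²A/ℓ = (4π×10⁻⁷)(2840)²(1.932×10^-3)/(0.345) = 5.677×10^-2 H.
U = ½LI² = ½(5.677×10^-2)(11.5)² = 3.754 J.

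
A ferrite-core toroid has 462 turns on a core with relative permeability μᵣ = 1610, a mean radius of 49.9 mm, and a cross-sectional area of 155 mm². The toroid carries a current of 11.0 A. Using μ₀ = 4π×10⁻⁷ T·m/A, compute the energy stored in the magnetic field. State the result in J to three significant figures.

U ≈ 12.9 J

L = μ₀μᵣN²A/(2πR) = (4π×10⁻⁷)(1610)(462)²(1.550×10^-4)/(2π×4.990×10^-2) = 0.21349 H.
U = ½LI² = ½(0.21349)(11.0)² = 12.92 J.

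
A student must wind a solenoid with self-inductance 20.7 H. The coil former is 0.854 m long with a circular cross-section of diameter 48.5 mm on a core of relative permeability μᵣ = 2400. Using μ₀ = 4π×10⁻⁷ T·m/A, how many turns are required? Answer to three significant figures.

A = π(d/2)² = π(2.425×10^-2 m)² = 1.847×10^-3 m².
From L = μ₀μᵣN²A/ℓ, N = √(Lℓ / (μ₀μᵣA)).
N = √[(20.7)(0.854) / ((4π×10⁻⁷)(2400)×1.847×10^-3)] = √(3.173×10^6) ≈ 1781.2.

N ≈ 1780 turns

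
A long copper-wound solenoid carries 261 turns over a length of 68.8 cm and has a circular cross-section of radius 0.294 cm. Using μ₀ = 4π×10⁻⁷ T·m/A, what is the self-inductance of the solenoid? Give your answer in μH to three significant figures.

A = πr² = π(2.940×10^-3 m)² = 2.715×10^-5 m².
For a long solenoid, L = μ₀N²A/ℓ.
L = (4π×10⁻⁷)(261)²(2.715×10^-5)/(0.688 m) = 3.379×10^-6 H.

L ≈ 3.38 μH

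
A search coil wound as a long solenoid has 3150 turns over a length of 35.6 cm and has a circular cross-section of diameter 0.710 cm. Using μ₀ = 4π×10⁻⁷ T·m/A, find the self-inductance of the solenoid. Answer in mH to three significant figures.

L ≈ 1.39 mH

A = π(d/2)² = π(3.550×10^-3 m)² = 3.959×10^-5 m².
For a long solenoid, L = μ₀N²A/ℓ.
L = (4π×10⁻⁷)(3150)²(3.959×10^-5)/(0.356 m) = 1.387×10^-3 H.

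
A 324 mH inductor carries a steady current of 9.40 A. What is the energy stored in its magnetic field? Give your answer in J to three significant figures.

U ≈ 14.3 J

Stored magnetic energy: U = ½LI².
U = ½(0.324 H)(9.40 A)² = 14.31 J.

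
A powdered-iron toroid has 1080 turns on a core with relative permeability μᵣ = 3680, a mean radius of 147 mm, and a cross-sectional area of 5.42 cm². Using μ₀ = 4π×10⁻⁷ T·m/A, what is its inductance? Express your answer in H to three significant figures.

For a thin toroid, L = μ₀μᵣN²A/(2πR).
L = (4π×10⁻⁷)(3680)(1080)²(5.420×10^-4) / (2π×0.147 m) = 3.165 H.

L ≈ 3.17 H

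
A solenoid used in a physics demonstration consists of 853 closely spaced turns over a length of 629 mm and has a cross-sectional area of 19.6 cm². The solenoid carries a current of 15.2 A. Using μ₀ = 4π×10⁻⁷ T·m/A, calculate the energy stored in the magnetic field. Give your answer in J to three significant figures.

U ≈ 0.329 J

A = 19.6 cm² = 1.960×10^-3 m².
L = μ₀N²A/ℓ = (4π×10⁻⁷)(853)²(1.960×10^-3)/(0.629) = 2.849×10^-3 H.
U = ½LI² = ½(2.849×10^-3)(15.2)² = 0.3291 J.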